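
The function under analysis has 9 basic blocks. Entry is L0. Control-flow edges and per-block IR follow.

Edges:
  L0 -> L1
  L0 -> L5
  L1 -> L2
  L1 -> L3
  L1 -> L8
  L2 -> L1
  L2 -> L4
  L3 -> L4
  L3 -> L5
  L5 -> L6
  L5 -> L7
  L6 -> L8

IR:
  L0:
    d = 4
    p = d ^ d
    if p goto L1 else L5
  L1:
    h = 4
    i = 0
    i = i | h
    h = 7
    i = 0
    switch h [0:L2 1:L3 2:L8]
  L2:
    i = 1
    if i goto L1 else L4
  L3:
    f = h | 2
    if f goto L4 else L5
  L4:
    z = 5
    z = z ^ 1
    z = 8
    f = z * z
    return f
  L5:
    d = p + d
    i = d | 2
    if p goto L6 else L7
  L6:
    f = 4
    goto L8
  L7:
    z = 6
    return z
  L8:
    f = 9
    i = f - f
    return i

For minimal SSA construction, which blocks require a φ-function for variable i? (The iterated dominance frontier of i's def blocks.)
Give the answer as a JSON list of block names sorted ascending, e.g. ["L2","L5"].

idom tree: L1←L0 L2←L1 L3←L1 L4←L1 L5←L0 L6←L5 L7←L5 L8←L0
Dom∩ at merges:
  L1: preds {L0,L2}: {L0} ∩ {L0,L1,L2} = {L0}; idom=L0
  L4: preds {L2,L3}: {L0,L1,L2} ∩ {L0,L1,L3} = {L0,L1}; idom=L1
  L5: preds {L0,L3}: {L0} ∩ {L0,L1,L3} = {L0}; idom=L0
  L8: preds {L1,L6}: {L0,L1} ∩ {L0,L5,L6} = {L0}; idom=L0

DF derivation:
  L1←L0: walk · to L0
  L1←L2: walk L2→L1 to L0
  L4←L2: walk L2 to L1
  L4←L3: walk L3 to L1
  L5←L0: walk · to L0
  L5←L3: walk L3→L1 to L0
  L8←L1: walk L1 to L0
  L8←L6: walk L6→L5 to L0
  L0: DF=∅
  L1: DF={L1,L5,L8}
  L2: DF={L1,L4}
  L3: DF={L4,L5}
  L4: DF=∅
  L5: DF={L8}
  L6: DF={L8}
  L7: DF=∅
  L8: DF=∅

φ for i: defs {L1,L2,L5,L8}
  DF⁺ = {L1,L4,L5,L8}

Answer: ["L1", "L4", "L5", "L8"]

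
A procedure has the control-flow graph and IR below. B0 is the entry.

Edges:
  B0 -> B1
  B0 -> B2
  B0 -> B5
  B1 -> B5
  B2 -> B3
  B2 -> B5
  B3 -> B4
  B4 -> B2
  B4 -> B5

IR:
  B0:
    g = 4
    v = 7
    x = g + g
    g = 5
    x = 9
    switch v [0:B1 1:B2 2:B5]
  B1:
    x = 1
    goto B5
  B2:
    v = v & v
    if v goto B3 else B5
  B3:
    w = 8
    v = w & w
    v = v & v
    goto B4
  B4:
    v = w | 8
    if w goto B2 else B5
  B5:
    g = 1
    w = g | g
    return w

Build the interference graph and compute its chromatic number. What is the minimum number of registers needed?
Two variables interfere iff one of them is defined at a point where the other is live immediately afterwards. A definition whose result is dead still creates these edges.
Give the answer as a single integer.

def/use:
  B0: {g,v,x} / ∅
  B1: {x} / ∅
  B2: {v} / {v}
  B3: {v,w} / ∅
  B4: {v} / {w}
  B5: {g,w} / ∅

Live sets:
  live B0: ∅→{v}
  live B1: ∅→∅
  live B2: {v}→∅
  live B3: ∅→{w}
  live B4: {w}→{v}
  live B5: ∅→∅

Interfere edges:
  g: {v}
  v: {g,w,x}
  w: {v}
  x: {v}

Registers:
  lower bound: {g,v} mutually conflict ⇒ χ ≥ 2
  2-colouring: r0={v}  r1={g,w,x}
  χ = 2

Answer: 2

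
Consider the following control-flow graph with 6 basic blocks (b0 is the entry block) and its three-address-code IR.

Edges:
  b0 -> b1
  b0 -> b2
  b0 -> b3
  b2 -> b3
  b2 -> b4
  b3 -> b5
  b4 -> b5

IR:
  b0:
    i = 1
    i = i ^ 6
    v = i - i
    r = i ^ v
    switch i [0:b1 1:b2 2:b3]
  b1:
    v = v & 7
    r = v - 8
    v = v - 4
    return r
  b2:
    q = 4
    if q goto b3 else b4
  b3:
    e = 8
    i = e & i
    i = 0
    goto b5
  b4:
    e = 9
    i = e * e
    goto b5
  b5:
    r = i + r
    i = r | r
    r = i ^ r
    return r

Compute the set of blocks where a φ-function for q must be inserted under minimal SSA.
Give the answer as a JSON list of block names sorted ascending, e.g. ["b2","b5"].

Answer: ["b3", "b5"]

Analysis:
idom tree: b1←b0 b2←b0 b3←b0 b4←b2 b5←b0
Dom at joins:
  b3: preds {b0,b2}: {b0} ∩ {b0,b2} = {b0}; idom=b0
  b5: preds {b3,b4}: {b0,b3} ∩ {b0,b2,b4} = {b0}; idom=b0

Frontier:
  b3←b0: walk · to b0
  b3←b2: walk b2 to b0
  b5←b3: walk b3 to b0
  b5←b4: walk b4→b2 to b0
  DF(b0)=∅
  DF(b1)=∅
  DF(b2)={b3,b5}
  DF(b3)={b5}
  DF(b4)={b5}
  DF(b5)=∅

φ for q: defs {b2}
  DF⁺ = {b3,b5}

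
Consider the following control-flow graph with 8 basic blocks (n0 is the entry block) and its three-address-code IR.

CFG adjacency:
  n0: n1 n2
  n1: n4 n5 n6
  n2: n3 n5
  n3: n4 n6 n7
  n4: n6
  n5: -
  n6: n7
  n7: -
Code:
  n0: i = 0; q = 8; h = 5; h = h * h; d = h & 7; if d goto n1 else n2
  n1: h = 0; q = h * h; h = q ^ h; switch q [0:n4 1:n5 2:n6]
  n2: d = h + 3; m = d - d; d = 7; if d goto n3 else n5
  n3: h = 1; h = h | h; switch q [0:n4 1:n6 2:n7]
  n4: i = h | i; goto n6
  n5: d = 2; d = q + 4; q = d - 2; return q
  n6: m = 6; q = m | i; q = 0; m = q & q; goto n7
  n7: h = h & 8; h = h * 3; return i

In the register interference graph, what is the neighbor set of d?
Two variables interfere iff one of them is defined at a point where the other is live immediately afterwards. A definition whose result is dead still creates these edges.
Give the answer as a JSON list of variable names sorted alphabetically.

Per-block:
  n0 def {d,h,i,q} use ∅
  n1 def {h,q} use ∅
  n2 def {d,m} use {h}
  n3 def {h} use {q}
  n4 def {i} use {h,i}
  n5 def {d,q} use {q}
  n6 def {m,q} use {i}
  n7 def {h} use {h,i}

Live sets:
  live n0: ∅→{h,i,q}
  live n1: {i}→{h,i,q}
  live n2: {h,i,q}→{i,q}
  live n3: {i,q}→{h,i}
  live n4: {h,i}→{h,i}
  live n5: {q}→∅
  live n6: {h,i}→{h,i}
  live n7: {h,i}→∅

Interference:
  d↔{h,i,q}
  h↔{d,i,m,q}
  i↔{d,h,m,q}
  m↔{h,i,q}
  q↔{d,h,i,m}

N(d) = ["h", "i", "q"]

Answer: ["h", "i", "q"]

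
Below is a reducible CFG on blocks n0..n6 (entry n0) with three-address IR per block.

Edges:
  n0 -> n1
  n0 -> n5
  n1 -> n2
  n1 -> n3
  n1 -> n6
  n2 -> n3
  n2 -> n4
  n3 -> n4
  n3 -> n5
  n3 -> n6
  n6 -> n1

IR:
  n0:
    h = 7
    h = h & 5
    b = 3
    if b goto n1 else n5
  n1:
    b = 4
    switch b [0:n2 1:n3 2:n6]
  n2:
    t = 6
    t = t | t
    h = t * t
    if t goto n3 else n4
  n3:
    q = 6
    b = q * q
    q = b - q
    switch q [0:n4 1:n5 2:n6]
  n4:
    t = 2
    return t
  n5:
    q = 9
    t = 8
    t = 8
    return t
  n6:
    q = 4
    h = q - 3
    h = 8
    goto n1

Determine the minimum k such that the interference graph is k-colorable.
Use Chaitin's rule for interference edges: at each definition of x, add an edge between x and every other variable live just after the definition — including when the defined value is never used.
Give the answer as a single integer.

Per-block:
  n0 def {b,h} use ∅
  n1 def {b} use ∅
  n2 def {h,t} use ∅
  n3 def {b,q} use ∅
  n4 def {t} use ∅
  n5 def {q,t} use ∅
  n6 def {h,q} use ∅

Backward fixpoint:
  n0: in=∅ out=∅
  n1: in=∅ out=∅
  n2: in=∅ out=∅
  n3: in=∅ out=∅
  n4: in=∅ out=∅
  n5: in=∅ out=∅
  n6: in=∅ out=∅

Conflict graph:
  b↔{q}
  h↔{t}
  q↔{b}
  t↔{h}

Chromatic number:
  lower bound: {b,q} mutually conflict ⇒ χ ≥ 2
  assign b→r0 h→r0 q→r1 t→r1 — no edge inside a register ⇒ χ ≤ 2
  χ = 2

Answer: 2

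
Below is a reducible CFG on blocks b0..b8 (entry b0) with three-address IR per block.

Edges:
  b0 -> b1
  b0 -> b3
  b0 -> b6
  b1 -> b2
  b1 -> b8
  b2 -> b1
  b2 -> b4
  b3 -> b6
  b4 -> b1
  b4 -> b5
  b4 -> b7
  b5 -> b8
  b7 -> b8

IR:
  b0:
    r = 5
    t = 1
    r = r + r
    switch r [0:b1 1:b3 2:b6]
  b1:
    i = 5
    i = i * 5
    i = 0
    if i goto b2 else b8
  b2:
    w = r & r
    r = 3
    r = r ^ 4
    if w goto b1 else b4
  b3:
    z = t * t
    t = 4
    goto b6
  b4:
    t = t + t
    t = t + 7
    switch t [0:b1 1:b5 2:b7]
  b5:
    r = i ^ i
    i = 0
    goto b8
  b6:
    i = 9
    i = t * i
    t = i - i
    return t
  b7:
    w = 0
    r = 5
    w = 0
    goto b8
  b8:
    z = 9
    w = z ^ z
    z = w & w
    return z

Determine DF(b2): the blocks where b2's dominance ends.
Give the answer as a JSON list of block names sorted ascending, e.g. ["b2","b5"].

Answer: ["b1", "b8"]

Derivation:
idom tree: b1←b0 b2←b1 b3←b0 b4←b2 b5←b4 b6←b0 b7←b4 b8←b1
Dom∩ at merges:
  b1: preds {b0,b2,b4}: {b0} ∩ {b0,b1,b2} ∩ {b0,b1,b2,b4} = {b0}; idom=b0
  b6: preds {b0,b3}: {b0} ∩ {b0,b3} = {b0}; idom=b0
  b8: preds {b1,b5,b7}: {b0,b1} ∩ {b0,b1,b2,b4,b5} ∩ {b0,b1,b2,b4,b7} = {b0,b1}; idom=b1

DF walk-up:
  b1←b0: walk · to b0
  b1←b2: walk b2→b1 to b0
  b1←b4: walk b4→b2→b1 to b0
  b6←b0: walk · to b0
  b6←b3: walk b3 to b0
  b8←b1: walk · to b1
  b8←b5: walk b5→b4→b2 to b1
  b8←b7: walk b7→b4→b2 to b1
  b0 → ∅
  b1 → {b1}
  b2 → {b1,b8}
  b3 → {b6}
  b4 → {b1,b8}
  b5 → {b8}
  b6 → ∅
  b7 → {b8}
  b8 → ∅

DF(b2) = ["b1", "b8"]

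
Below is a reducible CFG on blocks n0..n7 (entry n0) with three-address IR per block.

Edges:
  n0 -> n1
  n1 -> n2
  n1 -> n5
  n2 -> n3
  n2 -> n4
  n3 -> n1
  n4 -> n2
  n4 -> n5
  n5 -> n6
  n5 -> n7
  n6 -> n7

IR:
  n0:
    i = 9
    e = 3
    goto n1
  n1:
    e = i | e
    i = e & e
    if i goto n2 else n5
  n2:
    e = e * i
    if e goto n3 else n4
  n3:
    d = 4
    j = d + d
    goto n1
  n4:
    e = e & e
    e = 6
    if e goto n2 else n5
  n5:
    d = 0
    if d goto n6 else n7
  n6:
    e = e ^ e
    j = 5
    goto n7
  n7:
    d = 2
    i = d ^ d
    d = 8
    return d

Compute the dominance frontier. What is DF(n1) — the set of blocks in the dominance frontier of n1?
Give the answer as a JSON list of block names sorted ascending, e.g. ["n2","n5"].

idom tree: n1←n0 n2←n1 n3←n2 n4←n2 n5←n1 n6←n5 n7←n5
Join-block Dom:
  n1: preds {n0,n3}: {n0} ∩ {n0,n1,n2,n3} = {n0}; idom=n0
  n2: preds {n1,n4}: {n0,n1} ∩ {n0,n1,n2,n4} = {n0,n1}; idom=n1
  n5: preds {n1,n4}: {n0,n1} ∩ {n0,n1,n2,n4} = {n0,n1}; idom=n1
  n7: preds {n5,n6}: {n0,n1,n5} ∩ {n0,n1,n5,n6} = {n0,n1,n5}; idom=n5

Frontier:
  join n1 pred n0: · stop@n0
  join n1 pred n3: n3→n2→n1 stop@n0
  join n2 pred n1: · stop@n1
  join n2 pred n4: n4→n2 stop@n1
  join n5 pred n1: · stop@n1
  join n5 pred n4: n4→n2 stop@n1
  join n7 pred n5: · stop@n5
  join n7 pred n6: n6 stop@n5
  DF(n0)=∅
  DF(n1)={n1}
  DF(n2)={n1,n2,n5}
  DF(n3)={n1}
  DF(n4)={n2,n5}
  DF(n5)=∅
  DF(n6)={n7}
  DF(n7)=∅

DF(n1) = ["n1"]

Answer: ["n1"]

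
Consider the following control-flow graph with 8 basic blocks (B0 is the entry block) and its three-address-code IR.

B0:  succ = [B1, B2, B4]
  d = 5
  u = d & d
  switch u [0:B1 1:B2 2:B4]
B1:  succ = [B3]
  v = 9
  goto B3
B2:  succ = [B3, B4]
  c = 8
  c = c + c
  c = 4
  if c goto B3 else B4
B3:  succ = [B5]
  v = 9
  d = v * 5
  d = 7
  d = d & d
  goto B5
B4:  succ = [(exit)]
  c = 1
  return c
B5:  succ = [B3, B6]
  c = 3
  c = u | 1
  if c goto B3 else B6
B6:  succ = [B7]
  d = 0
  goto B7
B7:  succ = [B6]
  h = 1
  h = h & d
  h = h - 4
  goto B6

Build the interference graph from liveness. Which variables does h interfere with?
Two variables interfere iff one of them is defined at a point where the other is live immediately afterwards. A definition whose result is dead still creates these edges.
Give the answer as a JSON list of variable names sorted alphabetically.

Answer: ["d"]

Analysis:
Per-block:
  B0: def={d,u} ue=∅
  B1: def={v} ue=∅
  B2: def={c} ue=∅
  B3: def={d,v} ue=∅
  B4: def={c} ue=∅
  B5: def={c} ue={u}
  B6: def={d} ue=∅
  B7: def={h} ue={d}

Live sets:
  B0: in=∅ out={u}
  B1: in={u} out={u}
  B2: in={u} out={u}
  B3: in={u} out={u}
  B4: in=∅ out=∅
  B5: in={u} out={u}
  B6: in=∅ out={d}
  B7: in={d} out=∅

Interference:
  c↔{u}
  d↔{h,u}
  h↔{d}
  u↔{c,d,v}
  v↔{u}

N(h) = ["d"]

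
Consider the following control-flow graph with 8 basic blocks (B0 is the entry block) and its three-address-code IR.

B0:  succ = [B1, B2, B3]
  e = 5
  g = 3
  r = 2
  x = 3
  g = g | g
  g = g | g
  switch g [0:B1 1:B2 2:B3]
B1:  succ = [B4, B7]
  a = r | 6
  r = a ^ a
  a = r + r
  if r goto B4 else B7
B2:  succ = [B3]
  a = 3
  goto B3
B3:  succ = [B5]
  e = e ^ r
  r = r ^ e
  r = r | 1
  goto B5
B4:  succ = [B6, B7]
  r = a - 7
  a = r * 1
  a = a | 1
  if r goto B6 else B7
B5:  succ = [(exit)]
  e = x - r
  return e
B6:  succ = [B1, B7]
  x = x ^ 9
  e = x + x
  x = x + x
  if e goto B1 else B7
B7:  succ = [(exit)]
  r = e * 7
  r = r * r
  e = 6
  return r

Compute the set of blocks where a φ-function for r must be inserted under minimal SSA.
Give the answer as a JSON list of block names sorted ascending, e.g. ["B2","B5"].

idom tree: B1←B0 B2←B0 B3←B0 B4←B1 B5←B3 B6←B4 B7←B1
Dom at joins:
  B1: preds {B0,B6}: {B0} ∩ {B0,B1,B4,B6} = {B0}; idom=B0
  B3: preds {B0,B2}: {B0} ∩ {B0,B2} = {B0}; idom=B0
  B7: preds {B1,B4,B6}: {B0,B1} ∩ {B0,B1,B4} ∩ {B0,B1,B4,B6} = {B0,B1}; idom=B1

DF derivation:
  join B1 pred B0: · stop@B0
  join B1 pred B6: B6→B4→B1 stop@B0
  join B3 pred B0: · stop@B0
  join B3 pred B2: B2 stop@B0
  join B7 pred B1: · stop@B1
  join B7 pred B4: B4 stop@B1
  join B7 pred B6: B6→B4 stop@B1
  DF(B0)=∅
  DF(B1)={B1}
  DF(B2)={B3}
  DF(B3)=∅
  DF(B4)={B1,B7}
  DF(B5)=∅
  DF(B6)={B1,B7}
  DF(B7)=∅

φ for r: defs {B0,B1,B3,B4,B7}
  DF⁺ = {B1,B7}

Answer: ["B1", "B7"]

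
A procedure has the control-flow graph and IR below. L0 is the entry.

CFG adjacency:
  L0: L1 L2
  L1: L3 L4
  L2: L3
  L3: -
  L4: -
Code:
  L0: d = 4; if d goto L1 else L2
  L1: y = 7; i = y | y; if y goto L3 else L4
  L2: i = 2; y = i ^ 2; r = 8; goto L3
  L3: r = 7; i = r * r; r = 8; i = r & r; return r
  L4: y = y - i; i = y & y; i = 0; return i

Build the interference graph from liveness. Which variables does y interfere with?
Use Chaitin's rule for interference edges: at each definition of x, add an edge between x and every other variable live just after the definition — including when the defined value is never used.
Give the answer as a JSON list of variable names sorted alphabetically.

Answer: ["i"]

Working:
Block summaries:
  L0: def={d} ue=∅
  L1: def={i,y} ue=∅
  L2: def={i,r,y} ue=∅
  L3: def={i,r} ue=∅
  L4: def={i,y} ue={i,y}

Liveness:
  L0 li=∅ lo=∅
  L1 li=∅ lo={i,y}
  L2 li=∅ lo=∅
  L3 li=∅ lo=∅
  L4 li={i,y} lo=∅

Interfere edges:
  d↔∅
  i↔{r,y}
  r↔{i}
  y↔{i}

N(y) = ["i"]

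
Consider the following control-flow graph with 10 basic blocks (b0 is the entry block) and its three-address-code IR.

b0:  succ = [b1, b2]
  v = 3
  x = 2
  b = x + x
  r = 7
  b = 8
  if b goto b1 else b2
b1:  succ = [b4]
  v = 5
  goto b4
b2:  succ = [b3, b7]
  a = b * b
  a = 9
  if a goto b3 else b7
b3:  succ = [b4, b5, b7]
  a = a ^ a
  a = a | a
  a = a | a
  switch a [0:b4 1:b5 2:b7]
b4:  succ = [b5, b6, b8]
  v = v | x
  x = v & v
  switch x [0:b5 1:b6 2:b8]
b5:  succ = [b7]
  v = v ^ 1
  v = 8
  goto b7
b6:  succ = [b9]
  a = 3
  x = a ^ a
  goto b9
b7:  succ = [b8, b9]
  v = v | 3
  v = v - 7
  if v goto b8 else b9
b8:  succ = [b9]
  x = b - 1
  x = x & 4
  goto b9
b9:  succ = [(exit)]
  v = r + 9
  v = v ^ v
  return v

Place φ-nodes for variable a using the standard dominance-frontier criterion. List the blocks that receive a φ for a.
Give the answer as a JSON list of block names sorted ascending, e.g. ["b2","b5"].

idom tree: b1←b0 b2←b0 b3←b2 b4←b0 b5←b0 b6←b4 b7←b0 b8←b0 b9←b0
Join-block Dom:
  b4: preds {b1,b3}: {b0,b1} ∩ {b0,b2,b3} = {b0}; idom=b0
  b5: preds {b3,b4}: {b0,b2,b3} ∩ {b0,b4} = {b0}; idom=b0
  b7: preds {b2,b3,b5}: {b0,b2} ∩ {b0,b2,b3} ∩ {b0,b5} = {b0}; idom=b0
  b8: preds {b4,b7}: {b0,b4} ∩ {b0,b7} = {b0}; idom=b0
  b9: preds {b6,b7,b8}: {b0,b4,b6} ∩ {b0,b7} ∩ {b0,b8} = {b0}; idom=b0

DF walk-up:
  join b4 pred b1: b1 stop@b0
  join b4 pred b3: b3→b2 stop@b0
  join b5 pred b3: b3→b2 stop@b0
  join b5 pred b4: b4 stop@b0
  join b7 pred b2: b2 stop@b0
  join b7 pred b3: b3→b2 stop@b0
  join b7 pred b5: b5 stop@b0
  join b8 pred b4: b4 stop@b0
  join b8 pred b7: b7 stop@b0
  join b9 pred b6: b6→b4 stop@b0
  join b9 pred b7: b7 stop@b0
  join b9 pred b8: b8 stop@b0
  b0 → ∅
  b1 → {b4}
  b2 → {b4,b5,b7}
  b3 → {b4,b5,b7}
  b4 → {b5,b8,b9}
  b5 → {b7}
  b6 → {b9}
  b7 → {b8,b9}
  b8 → {b9}
  b9 → ∅

φ for a: defs {b2,b3,b6}
  DF⁺ = {b4,b5,b7,b8,b9}

Answer: ["b4", "b5", "b7", "b8", "b9"]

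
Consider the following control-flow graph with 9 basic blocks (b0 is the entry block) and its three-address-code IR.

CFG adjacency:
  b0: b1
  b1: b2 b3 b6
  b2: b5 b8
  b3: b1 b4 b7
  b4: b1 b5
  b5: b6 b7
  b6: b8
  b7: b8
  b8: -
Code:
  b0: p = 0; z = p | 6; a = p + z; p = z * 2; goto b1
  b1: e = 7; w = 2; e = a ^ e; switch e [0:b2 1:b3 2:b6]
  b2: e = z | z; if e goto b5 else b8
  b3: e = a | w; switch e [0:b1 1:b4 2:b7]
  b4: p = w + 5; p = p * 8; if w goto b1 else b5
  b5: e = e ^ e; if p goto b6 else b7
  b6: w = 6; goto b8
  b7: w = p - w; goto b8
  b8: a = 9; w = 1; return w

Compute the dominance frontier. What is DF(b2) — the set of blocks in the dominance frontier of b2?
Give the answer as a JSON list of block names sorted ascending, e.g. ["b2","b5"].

idom tree: b1←b0 b2←b1 b3←b1 b4←b3 b5←b1 b6←b1 b7←b1 b8←b1
Join-block Dom:
  b1: preds {b0,b3,b4}: {b0} ∩ {b0,b1,b3} ∩ {b0,b1,b3,b4} = {b0}; idom=b0
  b5: preds {b2,b4}: {b0,b1,b2} ∩ {b0,b1,b3,b4} = {b0,b1}; idom=b1
  b6: preds {b1,b5}: {b0,b1} ∩ {b0,b1,b5} = {b0,b1}; idom=b1
  b7: preds {b3,b5}: {b0,b1,b3} ∩ {b0,b1,b5} = {b0,b1}; idom=b1
  b8: preds {b2,b6,b7}: {b0,b1,b2} ∩ {b0,b1,b6} ∩ {b0,b1,b7} = {b0,b1}; idom=b1

DF derivation:
  b1←b0: walk · to b0
  b1←b3: walk b3→b1 to b0
  b1←b4: walk b4→b3→b1 to b0
  b5←b2: walk b2 to b1
  b5←b4: walk b4→b3 to b1
  b6←b1: walk · to b1
  b6←b5: walk b5 to b1
  b7←b3: walk b3 to b1
  b7←b5: walk b5 to b1
  b8←b2: walk b2 to b1
  b8←b6: walk b6 to b1
  b8←b7: walk b7 to b1
  DF(b0)=∅
  DF(b1)={b1}
  DF(b2)={b5,b8}
  DF(b3)={b1,b5,b7}
  DF(b4)={b1,b5}
  DF(b5)={b6,b7}
  DF(b6)={b8}
  DF(b7)={b8}
  DF(b8)=∅

DF(b2) = ["b5", "b8"]

Answer: ["b5", "b8"]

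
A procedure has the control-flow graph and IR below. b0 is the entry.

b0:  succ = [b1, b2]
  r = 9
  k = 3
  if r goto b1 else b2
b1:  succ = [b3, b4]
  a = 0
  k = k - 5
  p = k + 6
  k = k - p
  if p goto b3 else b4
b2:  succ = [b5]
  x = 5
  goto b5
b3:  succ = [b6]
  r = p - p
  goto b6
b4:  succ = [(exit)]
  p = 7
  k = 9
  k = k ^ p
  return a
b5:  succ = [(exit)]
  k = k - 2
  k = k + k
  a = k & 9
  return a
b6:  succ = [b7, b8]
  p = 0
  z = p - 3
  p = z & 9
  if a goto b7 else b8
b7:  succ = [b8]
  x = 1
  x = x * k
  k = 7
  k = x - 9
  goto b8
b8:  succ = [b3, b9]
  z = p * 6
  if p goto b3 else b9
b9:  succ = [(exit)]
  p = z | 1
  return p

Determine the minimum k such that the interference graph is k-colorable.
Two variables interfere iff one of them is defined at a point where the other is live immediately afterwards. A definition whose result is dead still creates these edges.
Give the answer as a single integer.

Answer: 4

Working:
Per-block:
  b0: def={k,r} ue=∅
  b1: def={a,k,p} ue={k}
  b2: def={x} ue=∅
  b3: def={r} ue={p}
  b4: def={k,p} ue={a}
  b5: def={a,k} ue={k}
  b6: def={p,z} ue={a}
  b7: def={k,x} ue={k}
  b8: def={z} ue={p}
  b9: def={p} ue={z}

Backward fixpoint:
  live b0: ∅→{k}
  live b1: {k}→{a,k,p}
  live b2: {k}→{k}
  live b3: {a,k,p}→{a,k}
  live b4: {a}→∅
  live b5: {k}→∅
  live b6: {a,k}→{a,k,p}
  live b7: {a,k,p}→{a,k,p}
  live b8: {a,k,p}→{a,k,p,z}
  live b9: {z}→∅

Interfere edges:
  a↔{k,p,r,x,z}
  k↔{a,p,r,x,z}
  p↔{a,k,x,z}
  r↔{a,k}
  x↔{a,k,p}
  z↔{a,k,p}

Chromatic number:
  {a,k,p,x} pairwise interfere (4-clique) ⇒ χ ≥ 4
  assign a→R0 k→R1 p→R2 r→R2 x→R3 z→R3 — no edge inside a register ⇒ χ ≤ 4
  χ = 4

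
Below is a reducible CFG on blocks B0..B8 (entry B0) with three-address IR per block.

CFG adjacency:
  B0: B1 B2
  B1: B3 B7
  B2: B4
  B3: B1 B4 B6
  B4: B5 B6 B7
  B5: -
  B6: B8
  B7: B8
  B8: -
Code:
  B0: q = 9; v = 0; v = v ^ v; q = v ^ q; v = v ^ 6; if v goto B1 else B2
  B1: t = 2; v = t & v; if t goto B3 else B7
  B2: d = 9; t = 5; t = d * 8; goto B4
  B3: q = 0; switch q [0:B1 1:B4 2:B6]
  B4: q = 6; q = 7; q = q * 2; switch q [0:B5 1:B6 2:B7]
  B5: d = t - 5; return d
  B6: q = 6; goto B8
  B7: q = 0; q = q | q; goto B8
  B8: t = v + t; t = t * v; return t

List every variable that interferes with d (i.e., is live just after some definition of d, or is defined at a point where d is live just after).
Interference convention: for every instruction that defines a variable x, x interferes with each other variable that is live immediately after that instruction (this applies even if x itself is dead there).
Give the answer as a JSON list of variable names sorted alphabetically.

Answer: ["t", "v"]

Working:
Per-block:
  B0: {q,v} / ∅
  B1: {t,v} / {v}
  B2: {d,t} / ∅
  B3: {q} / ∅
  B4: {q} / ∅
  B5: {d} / {t}
  B6: {q} / ∅
  B7: {q} / ∅
  B8: {t} / {t,v}

Liveness:
  B0: in=∅ out={v}
  B1: in={v} out={t,v}
  B2: in={v} out={t,v}
  B3: in={t,v} out={t,v}
  B4: in={t,v} out={t,v}
  B5: in={t} out=∅
  B6: in={t,v} out={t,v}
  B7: in={t,v} out={t,v}
  B8: in={t,v} out=∅

Conflict graph:
  d↔{t,v}
  q↔{t,v}
  t↔{d,q,v}
  v↔{d,q,t}

N(d) = ["t", "v"]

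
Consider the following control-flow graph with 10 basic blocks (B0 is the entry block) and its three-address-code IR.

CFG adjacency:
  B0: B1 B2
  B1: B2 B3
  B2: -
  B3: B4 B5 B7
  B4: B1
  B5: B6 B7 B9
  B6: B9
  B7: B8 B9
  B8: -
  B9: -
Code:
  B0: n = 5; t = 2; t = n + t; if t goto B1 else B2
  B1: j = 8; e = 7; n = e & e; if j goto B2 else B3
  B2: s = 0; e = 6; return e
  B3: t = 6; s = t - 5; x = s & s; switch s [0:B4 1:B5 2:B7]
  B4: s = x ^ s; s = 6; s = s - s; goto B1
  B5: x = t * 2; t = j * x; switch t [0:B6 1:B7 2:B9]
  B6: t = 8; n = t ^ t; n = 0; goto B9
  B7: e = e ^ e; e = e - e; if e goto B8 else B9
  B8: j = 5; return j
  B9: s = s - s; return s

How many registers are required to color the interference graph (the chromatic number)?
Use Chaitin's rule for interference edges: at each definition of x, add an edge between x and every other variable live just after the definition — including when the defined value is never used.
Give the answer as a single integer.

Answer: 5

Derivation:
def/use:
  B0: def={n,t} ue=∅
  B1: def={e,j,n} ue=∅
  B2: def={e,s} ue=∅
  B3: def={s,t,x} ue=∅
  B4: def={s} ue={s,x}
  B5: def={t,x} ue={j,t}
  B6: def={n,t} ue=∅
  B7: def={e} ue={e}
  B8: def={j} ue=∅
  B9: def={s} ue={s}

Live sets:
  live B0: ∅→∅
  live B1: ∅→{e,j}
  live B2: ∅→∅
  live B3: {e,j}→{e,j,s,t,x}
  live B4: {s,x}→∅
  live B5: {e,j,s,t}→{e,s}
  live B6: {s}→{s}
  live B7: {e,s}→{s}
  live B8: ∅→∅
  live B9: {s}→∅

Interference:
  e — {j,n,s,t,x}
  j — {e,n,s,t,x}
  n — {e,j,s,t}
  s — {e,j,n,t,x}
  t — {e,j,n,s,x}
  x — {e,j,s,t}

Colouring:
  {e,j,n,s,t} pairwise interfere (5-clique) ⇒ χ ≥ 5
  assign e→r0 j→r1 n→r4 s→r2 t→r3 x→r4 — no edge inside a register ⇒ χ ≤ 5
  χ = 5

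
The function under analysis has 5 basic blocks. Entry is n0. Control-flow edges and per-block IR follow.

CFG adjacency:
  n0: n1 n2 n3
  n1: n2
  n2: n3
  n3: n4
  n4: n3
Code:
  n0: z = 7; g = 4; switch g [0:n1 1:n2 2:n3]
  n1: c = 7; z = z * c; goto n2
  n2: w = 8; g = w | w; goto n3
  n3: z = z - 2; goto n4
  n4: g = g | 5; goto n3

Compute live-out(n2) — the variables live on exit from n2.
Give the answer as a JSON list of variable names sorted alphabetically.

def/use:
  n0 def {g,z} use ∅
  n1 def {c,z} use {z}
  n2 def {g,w} use ∅
  n3 def {z} use {z}
  n4 def {g} use {g}

Backward fixpoint:
  live n0: ∅→{g,z}
  live n1: {z}→{z}
  live n2: {z}→{g,z}
  live n3: {g,z}→{g,z}
  live n4: {g,z}→{g,z}

live-out(n2) = ["g", "z"]

Answer: ["g", "z"]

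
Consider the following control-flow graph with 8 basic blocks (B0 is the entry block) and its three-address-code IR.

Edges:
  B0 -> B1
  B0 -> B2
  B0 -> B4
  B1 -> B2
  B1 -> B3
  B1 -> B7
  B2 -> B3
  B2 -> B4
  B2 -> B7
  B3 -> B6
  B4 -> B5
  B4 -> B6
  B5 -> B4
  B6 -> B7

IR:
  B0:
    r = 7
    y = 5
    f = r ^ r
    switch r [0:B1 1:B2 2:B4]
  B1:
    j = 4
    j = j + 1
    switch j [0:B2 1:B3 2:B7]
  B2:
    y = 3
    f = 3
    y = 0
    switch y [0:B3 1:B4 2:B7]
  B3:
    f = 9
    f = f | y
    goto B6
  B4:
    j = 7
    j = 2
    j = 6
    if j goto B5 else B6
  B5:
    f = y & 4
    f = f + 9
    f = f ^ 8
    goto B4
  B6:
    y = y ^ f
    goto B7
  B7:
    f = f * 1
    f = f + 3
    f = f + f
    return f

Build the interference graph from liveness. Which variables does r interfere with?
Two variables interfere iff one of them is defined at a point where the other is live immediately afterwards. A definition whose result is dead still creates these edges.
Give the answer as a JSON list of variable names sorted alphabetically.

Answer: ["f", "y"]

Derivation:
Block summaries:
  B0 def {f,r,y} use ∅
  B1 def {j} use ∅
  B2 def {f,y} use ∅
  B3 def {f} use {y}
  B4 def {j} use ∅
  B5 def {f} use {y}
  B6 def {y} use {f,y}
  B7 def {f} use {f}

Live sets:
  B0 li=∅ lo={f,y}
  B1 li={f,y} lo={f,y}
  B2 li=∅ lo={f,y}
  B3 li={y} lo={f,y}
  B4 li={f,y} lo={f,y}
  B5 li={y} lo={f,y}
  B6 li={f,y} lo={f}
  B7 li={f} lo=∅

Interfere edges:
  f: {j,r,y}
  j: {f,y}
  r: {f,y}
  y: {f,j,r}

N(r) = ["f", "y"]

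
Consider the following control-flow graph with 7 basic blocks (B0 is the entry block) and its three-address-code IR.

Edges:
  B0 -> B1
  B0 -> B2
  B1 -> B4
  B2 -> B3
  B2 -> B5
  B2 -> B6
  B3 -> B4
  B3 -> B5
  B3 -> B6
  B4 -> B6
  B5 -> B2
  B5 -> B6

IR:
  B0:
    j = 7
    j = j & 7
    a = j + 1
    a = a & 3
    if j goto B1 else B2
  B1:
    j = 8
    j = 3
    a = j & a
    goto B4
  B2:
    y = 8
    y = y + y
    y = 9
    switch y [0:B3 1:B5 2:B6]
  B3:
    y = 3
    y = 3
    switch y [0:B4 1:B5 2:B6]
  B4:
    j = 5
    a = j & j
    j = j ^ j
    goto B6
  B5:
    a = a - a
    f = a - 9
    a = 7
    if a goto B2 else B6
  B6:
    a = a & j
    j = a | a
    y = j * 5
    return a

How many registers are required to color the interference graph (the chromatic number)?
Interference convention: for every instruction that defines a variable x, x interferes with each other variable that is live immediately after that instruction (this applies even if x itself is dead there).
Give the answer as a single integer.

Answer: 3

Derivation:
def/use:
  B0: def={a,j} ue=∅
  B1: def={a,j} ue={a}
  B2: def={y} ue=∅
  B3: def={y} ue=∅
  B4: def={a,j} ue=∅
  B5: def={a,f} ue={a}
  B6: def={a,j,y} ue={a,j}

Backward fixpoint:
  B0 li=∅ lo={a,j}
  B1 li={a} lo=∅
  B2 li={a,j} lo={a,j}
  B3 li={a,j} lo={a,j}
  B4 li=∅ lo={a,j}
  B5 li={a,j} lo={a,j}
  B6 li={a,j} lo=∅

Conflict graph:
  a: {j,y}
  f: {j}
  j: {a,f,y}
  y: {a,j}

Colouring:
  lower bound: {a,j,y} mutually conflict ⇒ χ ≥ 3
  3-colouring: c0={j}  c1={a,f}  c2={y}
  χ = 3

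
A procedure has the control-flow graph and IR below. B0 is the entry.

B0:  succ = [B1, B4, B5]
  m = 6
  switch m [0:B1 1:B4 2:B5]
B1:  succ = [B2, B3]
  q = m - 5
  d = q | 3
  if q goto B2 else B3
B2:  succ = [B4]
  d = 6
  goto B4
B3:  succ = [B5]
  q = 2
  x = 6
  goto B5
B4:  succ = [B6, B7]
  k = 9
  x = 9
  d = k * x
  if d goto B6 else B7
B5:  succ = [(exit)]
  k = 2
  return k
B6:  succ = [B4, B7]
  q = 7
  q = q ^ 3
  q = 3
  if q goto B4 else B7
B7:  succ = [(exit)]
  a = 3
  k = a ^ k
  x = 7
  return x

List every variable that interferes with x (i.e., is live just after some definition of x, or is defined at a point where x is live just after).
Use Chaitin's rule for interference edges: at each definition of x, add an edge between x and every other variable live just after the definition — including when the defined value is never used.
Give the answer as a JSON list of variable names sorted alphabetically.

Answer: ["k"]

Working:
def/use:
  B0: def={m} ue=∅
  B1: def={d,q} ue={m}
  B2: def={d} ue=∅
  B3: def={q,x} ue=∅
  B4: def={d,k,x} ue=∅
  B5: def={k} ue=∅
  B6: def={q} ue=∅
  B7: def={a,k,x} ue={k}

Backward fixpoint:
  live B0: ∅→{m}
  live B1: {m}→∅
  live B2: ∅→∅
  live B3: ∅→∅
  live B4: ∅→{k}
  live B5: ∅→∅
  live B6: {k}→{k}
  live B7: {k}→∅

Interfere edges:
  a↔{k}
  d↔{k,q}
  k↔{a,d,q,x}
  m↔∅
  q↔{d,k}
  x↔{k}

N(x) = ["k"]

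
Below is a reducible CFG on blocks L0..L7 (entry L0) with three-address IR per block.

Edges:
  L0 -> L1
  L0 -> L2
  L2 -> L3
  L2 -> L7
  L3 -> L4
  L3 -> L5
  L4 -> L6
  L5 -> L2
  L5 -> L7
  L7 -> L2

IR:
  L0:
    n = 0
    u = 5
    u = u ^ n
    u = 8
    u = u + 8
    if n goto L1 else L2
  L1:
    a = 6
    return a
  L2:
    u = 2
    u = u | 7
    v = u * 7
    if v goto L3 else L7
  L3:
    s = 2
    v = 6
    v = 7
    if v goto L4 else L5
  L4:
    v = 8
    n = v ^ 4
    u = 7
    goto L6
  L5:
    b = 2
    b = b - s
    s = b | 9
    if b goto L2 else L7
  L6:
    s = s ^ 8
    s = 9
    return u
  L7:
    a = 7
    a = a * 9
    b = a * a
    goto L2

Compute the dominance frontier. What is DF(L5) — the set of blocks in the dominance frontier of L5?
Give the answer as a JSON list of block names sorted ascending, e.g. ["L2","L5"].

Answer: ["L2", "L7"]

Derivation:
idom tree: L1←L0 L2←L0 L3←L2 L4←L3 L5←L3 L6←L4 L7←L2
Join-block Dom:
  L2: preds {L0,L5,L7}: {L0} ∩ {L0,L2,L3,L5} ∩ {L0,L2,L7} = {L0}; idom=L0
  L7: preds {L2,L5}: {L0,L2} ∩ {L0,L2,L3,L5} = {L0,L2}; idom=L2

Frontier:
  join L2 pred L0: · stop@L0
  join L2 pred L5: L5→L3→L2 stop@L0
  join L2 pred L7: L7→L2 stop@L0
  join L7 pred L2: · stop@L2
  join L7 pred L5: L5→L3 stop@L2
  DF(L0)=∅
  DF(L1)=∅
  DF(L2)={L2}
  DF(L3)={L2,L7}
  DF(L4)=∅
  DF(L5)={L2,L7}
  DF(L6)=∅
  DF(L7)={L2}

DF(L5) = ["L2", "L7"]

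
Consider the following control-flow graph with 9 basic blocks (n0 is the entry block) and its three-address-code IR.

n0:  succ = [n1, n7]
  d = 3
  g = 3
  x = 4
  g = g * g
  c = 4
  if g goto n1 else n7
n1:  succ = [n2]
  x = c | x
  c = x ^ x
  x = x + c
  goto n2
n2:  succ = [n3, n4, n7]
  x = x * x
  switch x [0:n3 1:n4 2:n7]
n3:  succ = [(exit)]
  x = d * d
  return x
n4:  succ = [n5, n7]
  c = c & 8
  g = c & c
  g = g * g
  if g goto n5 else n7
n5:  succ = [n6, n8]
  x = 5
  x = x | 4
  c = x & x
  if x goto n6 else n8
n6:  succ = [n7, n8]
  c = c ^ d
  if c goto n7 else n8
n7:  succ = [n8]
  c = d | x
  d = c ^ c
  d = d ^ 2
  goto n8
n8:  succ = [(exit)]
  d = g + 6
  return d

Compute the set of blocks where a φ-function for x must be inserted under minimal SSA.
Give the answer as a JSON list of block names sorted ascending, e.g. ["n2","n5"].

idom tree: n1←n0 n2←n1 n3←n2 n4←n2 n5←n4 n6←n5 n7←n0 n8←n0
Dom∩ at merges:
  n7: preds {n0,n2,n4,n6}: {n0} ∩ {n0,n1,n2} ∩ {n0,n1,n2,n4} ∩ {n0,n1,n2,n4,n5,n6} = {n0}; idom=n0
  n8: preds {n5,n6,n7}: {n0,n1,n2,n4,n5} ∩ {n0,n1,n2,n4,n5,n6} ∩ {n0,n7} = {n0}; idom=n0

DF walk-up:
  n7←n0: walk · to n0
  n7←n2: walk n2→n1 to n0
  n7←n4: walk n4→n2→n1 to n0
  n7←n6: walk n6→n5→n4→n2→n1 to n0
  n8←n5: walk n5→n4→n2→n1 to n0
  n8←n6: walk n6→n5→n4→n2→n1 to n0
  n8←n7: walk n7 to n0
  DF(n0)=∅
  DF(n1)={n7,n8}
  DF(n2)={n7,n8}
  DF(n3)=∅
  DF(n4)={n7,n8}
  DF(n5)={n7,n8}
  DF(n6)={n7,n8}
  DF(n7)={n8}
  DF(n8)=∅

φ for x: defs {n0,n1,n2,n3,n5}
  DF⁺ = {n7,n8}

Answer: ["n7", "n8"]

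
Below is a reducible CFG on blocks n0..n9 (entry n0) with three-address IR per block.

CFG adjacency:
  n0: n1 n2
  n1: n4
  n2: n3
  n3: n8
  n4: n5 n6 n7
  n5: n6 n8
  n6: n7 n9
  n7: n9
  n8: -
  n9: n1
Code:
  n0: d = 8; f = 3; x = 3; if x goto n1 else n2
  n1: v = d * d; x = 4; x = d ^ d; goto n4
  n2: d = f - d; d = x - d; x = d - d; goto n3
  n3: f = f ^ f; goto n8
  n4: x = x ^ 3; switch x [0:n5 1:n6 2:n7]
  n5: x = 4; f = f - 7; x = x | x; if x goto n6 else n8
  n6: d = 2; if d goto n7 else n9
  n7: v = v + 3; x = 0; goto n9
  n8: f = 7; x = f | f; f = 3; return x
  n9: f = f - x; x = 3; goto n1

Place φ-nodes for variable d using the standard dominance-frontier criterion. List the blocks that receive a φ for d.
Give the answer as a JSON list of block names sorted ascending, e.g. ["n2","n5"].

idom tree: n1←n0 n2←n0 n3←n2 n4←n1 n5←n4 n6←n4 n7←n4 n8←n0 n9←n4
Dom at joins:
  n1: preds {n0,n9}: {n0} ∩ {n0,n1,n4,n9} = {n0}; idom=n0
  n6: preds {n4,n5}: {n0,n1,n4} ∩ {n0,n1,n4,n5} = {n0,n1,n4}; idom=n4
  n7: preds {n4,n6}: {n0,n1,n4} ∩ {n0,n1,n4,n6} = {n0,n1,n4}; idom=n4
  n8: preds {n3,n5}: {n0,n2,n3} ∩ {n0,n1,n4,n5} = {n0}; idom=n0
  n9: preds {n6,n7}: {n0,n1,n4,n6} ∩ {n0,n1,n4,n7} = {n0,n1,n4}; idom=n4

DF walk-up:
  n1←n0: walk · to n0
  n1←n9: walk n9→n4→n1 to n0
  n6←n4: walk · to n4
  n6←n5: walk n5 to n4
  n7←n4: walk · to n4
  n7←n6: walk n6 to n4
  n8←n3: walk n3→n2 to n0
  n8←n5: walk n5→n4→n1 to n0
  n9←n6: walk n6 to n4
  n9←n7: walk n7 to n4
  n0: DF=∅
  n1: DF={n1,n8}
  n2: DF={n8}
  n3: DF={n8}
  n4: DF={n1,n8}
  n5: DF={n6,n8}
  n6: DF={n7,n9}
  n7: DF={n9}
  n8: DF=∅
  n9: DF={n1}

φ for d: defs {n0,n2,n6}
  DF⁺ = {n1,n7,n8,n9}

Answer: ["n1", "n7", "n8", "n9"]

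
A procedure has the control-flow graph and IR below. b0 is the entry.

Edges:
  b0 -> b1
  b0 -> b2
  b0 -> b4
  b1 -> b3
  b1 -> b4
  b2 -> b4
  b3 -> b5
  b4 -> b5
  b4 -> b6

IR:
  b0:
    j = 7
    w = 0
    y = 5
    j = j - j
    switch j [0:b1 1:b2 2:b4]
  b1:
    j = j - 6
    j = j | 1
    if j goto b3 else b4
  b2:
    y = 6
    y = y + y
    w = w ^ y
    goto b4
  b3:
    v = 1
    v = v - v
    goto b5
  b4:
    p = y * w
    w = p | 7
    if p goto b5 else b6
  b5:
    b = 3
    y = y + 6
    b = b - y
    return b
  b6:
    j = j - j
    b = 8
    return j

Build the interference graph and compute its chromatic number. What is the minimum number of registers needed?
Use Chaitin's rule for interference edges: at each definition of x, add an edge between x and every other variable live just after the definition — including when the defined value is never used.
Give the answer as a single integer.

def/use:
  b0: {j,w,y} / ∅
  b1: {j} / {j}
  b2: {w,y} / {w}
  b3: {v} / ∅
  b4: {p,w} / {w,y}
  b5: {b,y} / {y}
  b6: {b,j} / {j}

Liveness:
  b0: in=∅ out={j,w,y}
  b1: in={j,w,y} out={j,w,y}
  b2: in={j,w} out={j,w,y}
  b3: in={y} out={y}
  b4: in={j,w,y} out={j,y}
  b5: in={y} out=∅
  b6: in={j} out=∅

Conflict graph:
  b↔{j,y}
  j↔{b,p,w,y}
  p↔{j,w,y}
  v↔{y}
  w↔{j,p,y}
  y↔{b,j,p,v,w}

Colouring:
  clique {j,p,w,y} ⇒ need ≥ 4
  assign b→r2 j→r1 p→r2 v→r1 w→r3 y→r0 — no edge inside a register ⇒ χ ≤ 4
  χ = 4

Answer: 4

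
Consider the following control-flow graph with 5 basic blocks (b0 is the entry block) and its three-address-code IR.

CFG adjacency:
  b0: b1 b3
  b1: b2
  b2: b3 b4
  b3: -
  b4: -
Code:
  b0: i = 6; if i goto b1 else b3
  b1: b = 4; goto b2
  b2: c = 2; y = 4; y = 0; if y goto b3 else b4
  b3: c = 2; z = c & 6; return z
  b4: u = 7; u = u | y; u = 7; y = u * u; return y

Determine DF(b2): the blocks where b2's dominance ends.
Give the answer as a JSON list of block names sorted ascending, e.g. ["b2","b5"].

Answer: ["b3"]

Derivation:
idom tree: b1←b0 b2←b1 b3←b0 b4←b2
Join-block Dom:
  b3: preds {b0,b2}: {b0} ∩ {b0,b1,b2} = {b0}; idom=b0

DF walk-up:
  join b3 pred b0: · stop@b0
  join b3 pred b2: b2→b1 stop@b0
  b0: DF=∅
  b1: DF={b3}
  b2: DF={b3}
  b3: DF=∅
  b4: DF=∅

DF(b2) = ["b3"]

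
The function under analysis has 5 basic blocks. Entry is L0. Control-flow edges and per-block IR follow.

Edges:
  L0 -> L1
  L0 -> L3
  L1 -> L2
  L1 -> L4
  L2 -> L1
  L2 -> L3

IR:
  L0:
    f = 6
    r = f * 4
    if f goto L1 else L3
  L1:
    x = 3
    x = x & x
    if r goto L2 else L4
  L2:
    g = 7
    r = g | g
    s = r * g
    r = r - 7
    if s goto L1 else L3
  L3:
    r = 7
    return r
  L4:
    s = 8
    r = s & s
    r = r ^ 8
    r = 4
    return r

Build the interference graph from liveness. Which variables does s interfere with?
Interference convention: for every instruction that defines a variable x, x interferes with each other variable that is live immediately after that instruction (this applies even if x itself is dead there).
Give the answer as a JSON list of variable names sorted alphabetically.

Answer: ["r"]

Derivation:
Per-block:
  L0 def {f,r} use ∅
  L1 def {x} use {r}
  L2 def {g,r,s} use ∅
  L3 def {r} use ∅
  L4 def {r,s} use ∅

Backward fixpoint:
  live L0: ∅→{r}
  live L1: {r}→∅
  live L2: ∅→{r}
  live L3: ∅→∅
  live L4: ∅→∅

Conflict graph:
  f↔{r}
  g↔{r}
  r↔{f,g,s,x}
  s↔{r}
  x↔{r}

N(s) = ["r"]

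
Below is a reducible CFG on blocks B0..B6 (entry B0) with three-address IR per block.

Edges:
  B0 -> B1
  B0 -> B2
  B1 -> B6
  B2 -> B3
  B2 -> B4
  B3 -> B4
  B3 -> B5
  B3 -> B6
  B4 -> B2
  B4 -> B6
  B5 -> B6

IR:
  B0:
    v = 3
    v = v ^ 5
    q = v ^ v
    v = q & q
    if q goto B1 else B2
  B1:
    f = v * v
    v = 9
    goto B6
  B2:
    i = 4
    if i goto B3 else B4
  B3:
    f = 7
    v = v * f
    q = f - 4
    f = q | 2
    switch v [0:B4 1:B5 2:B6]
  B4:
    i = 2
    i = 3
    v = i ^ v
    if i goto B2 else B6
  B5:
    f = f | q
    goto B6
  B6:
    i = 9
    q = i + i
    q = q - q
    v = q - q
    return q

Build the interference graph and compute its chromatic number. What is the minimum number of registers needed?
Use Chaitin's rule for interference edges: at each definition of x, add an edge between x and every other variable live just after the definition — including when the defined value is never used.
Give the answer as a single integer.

Per-block:
  B0 def {q,v} use ∅
  B1 def {f,v} use {v}
  B2 def {i} use ∅
  B3 def {f,q,v} use {v}
  B4 def {i,v} use {v}
  B5 def {f} use {f,q}
  B6 def {i,q,v} use ∅

Live sets:
  B0 li=∅ lo={v}
  B1 li={v} lo=∅
  B2 li={v} lo={v}
  B3 li={v} lo={f,q,v}
  B4 li={v} lo={v}
  B5 li={f,q} lo=∅
  B6 li=∅ lo=∅

Conflict graph:
  f↔{q,v}
  i↔{v}
  q↔{f,v}
  v↔{f,i,q}

Colouring:
  lower bound: {f,q,v} mutually conflict ⇒ χ ≥ 3
  3-colouring: c0={v}  c1={f,i}  c2={q}
  χ = 3

Answer: 3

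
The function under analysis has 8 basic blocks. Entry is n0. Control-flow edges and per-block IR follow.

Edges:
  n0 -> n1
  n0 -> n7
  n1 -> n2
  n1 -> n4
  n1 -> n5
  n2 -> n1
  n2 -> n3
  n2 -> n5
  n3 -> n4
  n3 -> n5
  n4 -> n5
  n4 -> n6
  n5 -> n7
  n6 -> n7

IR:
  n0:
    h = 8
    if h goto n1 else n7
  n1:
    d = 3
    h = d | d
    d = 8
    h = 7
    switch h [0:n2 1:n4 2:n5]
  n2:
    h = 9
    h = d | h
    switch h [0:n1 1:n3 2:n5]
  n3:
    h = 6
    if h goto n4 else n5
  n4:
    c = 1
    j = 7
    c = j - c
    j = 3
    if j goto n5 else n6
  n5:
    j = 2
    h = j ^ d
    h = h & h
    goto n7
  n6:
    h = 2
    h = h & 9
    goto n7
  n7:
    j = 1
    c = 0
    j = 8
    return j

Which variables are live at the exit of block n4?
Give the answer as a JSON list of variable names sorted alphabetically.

Block summaries:
  n0: def={h} ue=∅
  n1: def={d,h} ue=∅
  n2: def={h} ue={d}
  n3: def={h} ue=∅
  n4: def={c,j} ue=∅
  n5: def={h,j} ue={d}
  n6: def={h} ue=∅
  n7: def={c,j} ue=∅

Liveness:
  n0: in=∅ out=∅
  n1: in=∅ out={d}
  n2: in={d} out={d}
  n3: in={d} out={d}
  n4: in={d} out={d}
  n5: in={d} out=∅
  n6: in=∅ out=∅
  n7: in=∅ out=∅

live-out(n4) = ["d"]

Answer: ["d"]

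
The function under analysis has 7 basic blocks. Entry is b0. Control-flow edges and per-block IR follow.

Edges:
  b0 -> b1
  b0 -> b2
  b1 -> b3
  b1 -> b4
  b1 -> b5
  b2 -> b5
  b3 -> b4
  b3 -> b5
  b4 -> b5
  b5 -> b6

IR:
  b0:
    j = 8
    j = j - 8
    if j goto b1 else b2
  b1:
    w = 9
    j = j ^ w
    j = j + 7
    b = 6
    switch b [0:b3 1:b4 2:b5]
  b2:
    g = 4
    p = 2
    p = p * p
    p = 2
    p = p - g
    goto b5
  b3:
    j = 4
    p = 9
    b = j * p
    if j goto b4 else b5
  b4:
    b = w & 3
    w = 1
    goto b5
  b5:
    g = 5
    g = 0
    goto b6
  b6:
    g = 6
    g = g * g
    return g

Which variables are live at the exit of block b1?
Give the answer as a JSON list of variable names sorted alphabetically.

Per-block:
  b0: {j} / ∅
  b1: {b,j,w} / {j}
  b2: {g,p} / ∅
  b3: {b,j,p} / ∅
  b4: {b,w} / {w}
  b5: {g} / ∅
  b6: {g} / ∅

Liveness:
  b0 li=∅ lo={j}
  b1 li={j} lo={w}
  b2 li=∅ lo=∅
  b3 li={w} lo={w}
  b4 li={w} lo=∅
  b5 li=∅ lo=∅
  b6 li=∅ lo=∅

live-out(b1) = ["w"]

Answer: ["w"]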